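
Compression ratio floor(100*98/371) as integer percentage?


100*m/n = 100*98/371 ≈ 26.4151.
floor = 26.

26


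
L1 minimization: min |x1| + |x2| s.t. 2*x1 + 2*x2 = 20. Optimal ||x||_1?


Axis intercepts:
  x1 = 10, x2 = 0: L1 = 10
  x1 = 0, x2 = 10: L1 = 10
x* = (10, 0)
||x*||_1 = 10.

10


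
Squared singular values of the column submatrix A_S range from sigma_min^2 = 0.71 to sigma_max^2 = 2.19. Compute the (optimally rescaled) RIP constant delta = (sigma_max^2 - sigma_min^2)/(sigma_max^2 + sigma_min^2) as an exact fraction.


lambda_max - lambda_min = 2.19 - 0.71 = 1.48.
lambda_max + lambda_min = 2.19 + 0.71 = 2.90.
delta = 1.48/2.90 = 148/290 = 74/145.

74/145


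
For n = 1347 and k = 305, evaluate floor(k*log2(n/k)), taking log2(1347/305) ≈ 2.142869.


log2(n/k) = log2(1347/305) ≈ 2.142869.
k*log2(n/k) ≈ 305*2.142869 = 653.575045.
floor(653.575045) = 653.

653


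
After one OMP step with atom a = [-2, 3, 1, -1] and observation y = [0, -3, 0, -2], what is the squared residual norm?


a^T a = 15.
a^T y = -7.
coeff = -7/15 = -7/15.
||r||^2 = 146/15.

146/15


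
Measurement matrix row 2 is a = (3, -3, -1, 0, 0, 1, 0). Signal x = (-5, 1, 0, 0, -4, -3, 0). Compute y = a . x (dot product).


Non-zero terms: ['3*-5', '-3*1', '0*-4', '1*-3']
Products: [-15, -3, 0, -3]
y = sum = -21.

-21


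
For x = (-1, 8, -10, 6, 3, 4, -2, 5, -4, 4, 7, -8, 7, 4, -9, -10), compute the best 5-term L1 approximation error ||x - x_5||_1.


Sorted |x_i| descending: [10, 10, 9, 8, 8, 7, 7, 6, 5, 4, 4, 4, 4, 3, 2, 1]
Keep top 5: [10, 10, 9, 8, 8]
Tail entries: [7, 7, 6, 5, 4, 4, 4, 4, 3, 2, 1]
L1 error = sum of tail = 47.

47


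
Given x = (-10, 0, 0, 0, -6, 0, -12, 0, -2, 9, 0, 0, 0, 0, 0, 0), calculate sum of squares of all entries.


Non-zero entries: [(0, -10), (4, -6), (6, -12), (8, -2), (9, 9)]
Squares: [100, 36, 144, 4, 81]
||x||_2^2 = sum = 365.

365


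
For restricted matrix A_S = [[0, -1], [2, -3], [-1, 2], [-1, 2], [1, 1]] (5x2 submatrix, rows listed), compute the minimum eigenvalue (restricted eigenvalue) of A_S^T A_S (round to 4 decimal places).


A_S^T A_S = [[7, -9], [-9, 19]].
trace = 26.
det = 52.
disc = trace^2 - 4*det = 676 - 4*52 = 468.
sqrt(468) ≈ 21.633308.
lam_min = (26 - sqrt(468))/2 ≈ (26 - 21.633308)/2 = 2.183346 ≈ 2.1833.

2.1833


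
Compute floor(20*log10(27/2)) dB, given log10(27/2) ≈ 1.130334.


||x||/||e|| = 27/2.
log10(27/2) ≈ 1.130334.
20*log10(||x||/||e||) ≈ 20*1.130334 = 22.60668.
floor(22.60668) = 22.

22


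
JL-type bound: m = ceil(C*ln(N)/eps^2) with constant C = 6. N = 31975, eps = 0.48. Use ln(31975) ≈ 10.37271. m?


ln(31975) ≈ 10.37271.
eps^2 = 0.48^2 = 0.2304.
C*ln(N)/eps^2 ≈ 6*10.37271/0.2304 ≈ 270.1227.
m = ceil(270.1227) = 271.

271


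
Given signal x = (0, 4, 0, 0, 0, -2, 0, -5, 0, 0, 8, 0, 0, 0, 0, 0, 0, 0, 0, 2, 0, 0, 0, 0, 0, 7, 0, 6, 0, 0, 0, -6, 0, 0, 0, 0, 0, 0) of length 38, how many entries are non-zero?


Non-zero positions: [1, 5, 7, 10, 19, 25, 27, 31].
Sparsity = 8.

8


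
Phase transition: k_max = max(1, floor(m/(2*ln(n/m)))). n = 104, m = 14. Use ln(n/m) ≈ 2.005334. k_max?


n/m = 104/14 = 52/7.
ln(n/m) ≈ 2.005334.
2*ln(n/m) ≈ 4.010668.
m/(2*ln(n/m)) ≈ 14/4.010668 ≈ 3.4907.
floor = 3.
k_max = max(1, 3) = 3.

3


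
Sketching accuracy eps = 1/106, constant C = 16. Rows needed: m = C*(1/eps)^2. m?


1/eps = 106.
(1/eps)^2 = 11236.
m = 16*11236 = 179776.

179776


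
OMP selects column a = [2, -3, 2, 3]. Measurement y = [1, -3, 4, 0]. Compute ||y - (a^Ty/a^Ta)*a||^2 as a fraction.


a^T a = 26.
a^T y = 19.
coeff = 19/26 = 19/26.
||r||^2 = 315/26.

315/26


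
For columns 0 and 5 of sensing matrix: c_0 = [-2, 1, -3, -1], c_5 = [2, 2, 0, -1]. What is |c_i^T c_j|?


Inner product: -2*2 + 1*2 + -3*0 + -1*-1
Products: [-4, 2, 0, 1]
Sum = -1.
|dot| = 1.

1


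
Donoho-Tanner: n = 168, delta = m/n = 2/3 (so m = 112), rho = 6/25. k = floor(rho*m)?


m = 2/3*168 = 112.
rho = 6/25.
rho*m = 6/25*112 = 26.88.
k = floor(26.88) = 26.

26


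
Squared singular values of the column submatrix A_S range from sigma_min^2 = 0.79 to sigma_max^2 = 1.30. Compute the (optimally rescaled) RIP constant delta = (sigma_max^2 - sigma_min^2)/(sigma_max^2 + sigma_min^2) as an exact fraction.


lambda_max - lambda_min = 1.30 - 0.79 = 0.51.
lambda_max + lambda_min = 1.30 + 0.79 = 2.09.
delta = 0.51/2.09 = 51/209.

51/209


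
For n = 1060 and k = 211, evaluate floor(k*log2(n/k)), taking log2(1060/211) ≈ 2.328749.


log2(n/k) = log2(1060/211) ≈ 2.328749.
k*log2(n/k) ≈ 211*2.328749 = 491.366039.
floor(491.366039) = 491.

491


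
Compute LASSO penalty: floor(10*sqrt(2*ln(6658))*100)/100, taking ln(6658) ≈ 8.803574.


ln(6658) ≈ 8.803574.
2*ln(n) ≈ 17.607148.
sqrt(2*ln(n)) ≈ sqrt(17.607148) ≈ 4.196087.
lambda ≈ 10*4.196087 = 41.96087.
floor(lambda*100)/100 = 41.96.

41.96


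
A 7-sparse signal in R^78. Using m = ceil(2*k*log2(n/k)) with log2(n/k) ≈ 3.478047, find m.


log2(n/k) = log2(78/7) ≈ 3.478047.
2*k*log2(n/k) ≈ 2*7*3.478047 = 48.692658.
m = ceil(48.692658) = 49.

49


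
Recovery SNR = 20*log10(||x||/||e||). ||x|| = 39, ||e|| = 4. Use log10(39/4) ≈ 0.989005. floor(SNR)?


||x||/||e|| = 39/4.
log10(39/4) ≈ 0.989005.
20*log10(||x||/||e||) ≈ 20*0.989005 = 19.7801.
floor(19.7801) = 19.

19


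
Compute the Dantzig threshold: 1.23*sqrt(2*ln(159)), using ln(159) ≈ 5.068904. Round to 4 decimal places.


ln(159) ≈ 5.068904.
2*ln(n) ≈ 10.137808.
sqrt(2*ln(n)) ≈ sqrt(10.137808) ≈ 3.183992.
threshold ≈ 1.23*3.183992 = 3.91631016 ≈ 3.9163.

3.9163


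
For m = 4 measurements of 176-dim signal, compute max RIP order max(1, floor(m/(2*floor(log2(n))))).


floor(log2(176)) = 7.
2*7 = 14.
m/(2*floor(log2(n))) = 4/14 ≈ 0.2857.
floor = 0.
k = max(1, 0) = 1.

1


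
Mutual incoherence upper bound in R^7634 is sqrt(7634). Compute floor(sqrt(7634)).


87^2 = 7569 <= 7634 < 7744 = 88^2, so 87 <= sqrt(7634) < 88.
floor(sqrt(7634)) = 87.

87


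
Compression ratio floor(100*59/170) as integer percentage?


100*m/n = 100*59/170 ≈ 34.7059.
floor = 34.

34


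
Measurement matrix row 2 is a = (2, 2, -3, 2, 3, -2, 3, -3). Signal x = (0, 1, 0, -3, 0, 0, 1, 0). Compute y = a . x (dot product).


Non-zero terms: ['2*1', '2*-3', '3*1']
Products: [2, -6, 3]
y = sum = -1.

-1


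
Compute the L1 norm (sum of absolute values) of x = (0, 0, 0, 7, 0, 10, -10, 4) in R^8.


Non-zero entries: [(3, 7), (5, 10), (6, -10), (7, 4)]
Absolute values: [7, 10, 10, 4]
||x||_1 = sum = 31.

31


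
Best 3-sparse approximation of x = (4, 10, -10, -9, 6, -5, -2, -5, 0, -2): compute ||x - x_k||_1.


Sorted |x_i| descending: [10, 10, 9, 6, 5, 5, 4, 2, 2, 0]
Keep top 3: [10, 10, 9]
Tail entries: [6, 5, 5, 4, 2, 2, 0]
L1 error = sum of tail = 24.

24


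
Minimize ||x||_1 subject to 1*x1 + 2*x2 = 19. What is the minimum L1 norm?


Axis intercepts:
  x1 = 19, x2 = 0: L1 = 19
  x1 = 0, x2 = 19/2: L1 = 19/2
x* = (0, 19/2)
||x*||_1 = 19/2.

19/2


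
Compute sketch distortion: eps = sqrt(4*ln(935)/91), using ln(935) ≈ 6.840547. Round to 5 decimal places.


ln(935) ≈ 6.840547.
4*ln(N)/m ≈ 4*6.840547/91 ≈ 0.30068338.
eps = sqrt(0.30068338) ≈ 0.548346 ≈ 0.54835.

0.54835


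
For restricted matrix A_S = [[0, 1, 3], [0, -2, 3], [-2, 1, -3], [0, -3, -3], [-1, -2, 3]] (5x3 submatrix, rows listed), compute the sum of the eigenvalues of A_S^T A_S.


Sum of eigenvalues of A_S^T A_S = trace(A_S^T A_S) = sum of squared column norms of A_S.
A_S^T A_S diagonal: [5, 19, 45].
trace = 5 + 19 + 45 = 69.

69


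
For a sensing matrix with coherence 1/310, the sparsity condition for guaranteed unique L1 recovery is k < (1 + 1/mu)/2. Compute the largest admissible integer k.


1/mu = 310.
1 + 1/mu = 311.
(1 + 1/mu)/2 = 155.5 is not an integer, so k_max = floor(155.5) = 155.

155


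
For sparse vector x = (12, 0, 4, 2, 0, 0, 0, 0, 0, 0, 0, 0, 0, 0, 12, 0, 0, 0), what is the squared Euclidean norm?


Non-zero entries: [(0, 12), (2, 4), (3, 2), (14, 12)]
Squares: [144, 16, 4, 144]
||x||_2^2 = sum = 308.

308


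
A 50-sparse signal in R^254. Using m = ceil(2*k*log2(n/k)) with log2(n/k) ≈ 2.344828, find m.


log2(n/k) = log2(254/50) ≈ 2.344828.
2*k*log2(n/k) ≈ 2*50*2.344828 = 234.4828.
m = ceil(234.4828) = 235.

235


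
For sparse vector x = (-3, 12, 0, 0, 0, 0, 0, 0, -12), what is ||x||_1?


Non-zero entries: [(0, -3), (1, 12), (8, -12)]
Absolute values: [3, 12, 12]
||x||_1 = sum = 27.

27


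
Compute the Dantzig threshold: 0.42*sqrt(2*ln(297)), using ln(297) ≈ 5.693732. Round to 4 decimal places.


ln(297) ≈ 5.693732.
2*ln(n) ≈ 11.387464.
sqrt(2*ln(n)) ≈ sqrt(11.387464) ≈ 3.374532.
threshold ≈ 0.42*3.374532 = 1.41730344 ≈ 1.4173.

1.4173


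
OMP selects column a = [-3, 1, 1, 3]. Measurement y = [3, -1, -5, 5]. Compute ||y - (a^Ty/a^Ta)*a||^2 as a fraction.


a^T a = 20.
a^T y = 0.
coeff = 0/20 = 0.
||r||^2 = 60.

60


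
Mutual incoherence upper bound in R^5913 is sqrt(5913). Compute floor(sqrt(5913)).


76^2 = 5776 <= 5913 < 5929 = 77^2, so 76 <= sqrt(5913) < 77.
floor(sqrt(5913)) = 76.

76


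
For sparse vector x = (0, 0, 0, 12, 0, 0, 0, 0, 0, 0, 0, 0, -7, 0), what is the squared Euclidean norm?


Non-zero entries: [(3, 12), (12, -7)]
Squares: [144, 49]
||x||_2^2 = sum = 193.

193


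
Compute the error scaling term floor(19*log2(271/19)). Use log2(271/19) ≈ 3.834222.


log2(n/k) = log2(271/19) ≈ 3.834222.
k*log2(n/k) ≈ 19*3.834222 = 72.850218.
floor(72.850218) = 72.

72


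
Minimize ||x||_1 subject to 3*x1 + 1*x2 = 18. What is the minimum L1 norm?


Axis intercepts:
  x1 = 6, x2 = 0: L1 = 6
  x1 = 0, x2 = 18: L1 = 18
x* = (6, 0)
||x*||_1 = 6.

6


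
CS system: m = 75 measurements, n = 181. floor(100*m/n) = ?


100*m/n = 100*75/181 ≈ 41.4365.
floor = 41.

41


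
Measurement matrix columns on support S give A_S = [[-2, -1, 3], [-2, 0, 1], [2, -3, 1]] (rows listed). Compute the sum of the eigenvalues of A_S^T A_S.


Sum of eigenvalues of A_S^T A_S = trace(A_S^T A_S) = sum of squared column norms of A_S.
A_S^T A_S diagonal: [12, 10, 11].
trace = 12 + 10 + 11 = 33.

33


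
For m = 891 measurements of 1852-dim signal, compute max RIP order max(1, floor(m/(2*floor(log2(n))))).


floor(log2(1852)) = 10.
2*10 = 20.
m/(2*floor(log2(n))) = 891/20 ≈ 44.55.
floor = 44.
k = max(1, 44) = 44.

44


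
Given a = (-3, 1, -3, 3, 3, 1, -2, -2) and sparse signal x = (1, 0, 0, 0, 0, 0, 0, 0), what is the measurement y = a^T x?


Non-zero terms: ['-3*1']
Products: [-3]
y = sum = -3.

-3


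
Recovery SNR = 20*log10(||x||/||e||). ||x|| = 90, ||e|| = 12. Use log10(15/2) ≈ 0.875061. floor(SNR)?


||x||/||e|| = 90/12 = 15/2.
log10(15/2) ≈ 0.875061.
20*log10(||x||/||e||) ≈ 20*0.875061 = 17.50122.
floor(17.50122) = 17.

17


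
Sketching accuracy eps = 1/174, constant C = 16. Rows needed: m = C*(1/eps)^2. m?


1/eps = 174.
(1/eps)^2 = 30276.
m = 16*30276 = 484416.

484416


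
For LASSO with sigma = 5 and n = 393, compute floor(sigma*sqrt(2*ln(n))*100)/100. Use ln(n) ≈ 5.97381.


ln(393) ≈ 5.97381.
2*ln(n) ≈ 11.94762.
sqrt(2*ln(n)) ≈ sqrt(11.94762) ≈ 3.456533.
lambda ≈ 5*3.456533 = 17.282665.
floor(lambda*100)/100 = 17.28.

17.28


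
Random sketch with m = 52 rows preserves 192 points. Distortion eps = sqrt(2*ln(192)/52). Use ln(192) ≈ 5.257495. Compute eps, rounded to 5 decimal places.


ln(192) ≈ 5.257495.
2*ln(N)/m ≈ 2*5.257495/52 ≈ 0.20221135.
eps = sqrt(0.20221135) ≈ 0.4496792 ≈ 0.44968.

0.44968


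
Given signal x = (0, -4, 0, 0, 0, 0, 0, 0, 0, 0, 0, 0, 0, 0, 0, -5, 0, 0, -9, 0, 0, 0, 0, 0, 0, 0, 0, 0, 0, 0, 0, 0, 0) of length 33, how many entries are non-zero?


Non-zero positions: [1, 15, 18].
Sparsity = 3.

3


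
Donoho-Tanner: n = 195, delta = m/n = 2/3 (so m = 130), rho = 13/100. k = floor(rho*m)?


m = 2/3*195 = 130.
rho = 13/100.
rho*m = 13/100*130 = 16.9.
k = floor(16.9) = 16.

16


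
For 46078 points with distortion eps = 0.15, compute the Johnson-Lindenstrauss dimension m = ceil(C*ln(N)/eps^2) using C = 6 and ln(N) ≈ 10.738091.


ln(46078) ≈ 10.738091.
eps^2 = 0.15^2 = 0.0225.
C*ln(N)/eps^2 ≈ 6*10.738091/0.0225 ≈ 2863.4909.
m = ceil(2863.4909) = 2864.

2864


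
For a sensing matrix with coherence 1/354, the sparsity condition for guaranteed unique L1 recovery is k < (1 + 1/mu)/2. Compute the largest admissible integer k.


1/mu = 354.
1 + 1/mu = 355.
(1 + 1/mu)/2 = 177.5 is not an integer, so k_max = floor(177.5) = 177.

177


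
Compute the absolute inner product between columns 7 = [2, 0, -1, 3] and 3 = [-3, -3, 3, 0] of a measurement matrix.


Inner product: 2*-3 + 0*-3 + -1*3 + 3*0
Products: [-6, 0, -3, 0]
Sum = -9.
|dot| = 9.

9


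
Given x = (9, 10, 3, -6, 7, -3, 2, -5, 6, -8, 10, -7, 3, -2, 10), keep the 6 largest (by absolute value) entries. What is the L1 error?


Sorted |x_i| descending: [10, 10, 10, 9, 8, 7, 7, 6, 6, 5, 3, 3, 3, 2, 2]
Keep top 6: [10, 10, 10, 9, 8, 7]
Tail entries: [7, 6, 6, 5, 3, 3, 3, 2, 2]
L1 error = sum of tail = 37.

37


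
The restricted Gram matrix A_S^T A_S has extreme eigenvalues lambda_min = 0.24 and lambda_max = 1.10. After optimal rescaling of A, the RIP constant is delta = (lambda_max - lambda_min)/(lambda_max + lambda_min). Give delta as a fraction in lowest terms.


lambda_max - lambda_min = 1.10 - 0.24 = 0.86.
lambda_max + lambda_min = 1.10 + 0.24 = 1.34.
delta = 0.86/1.34 = 86/134 = 43/67.

43/67


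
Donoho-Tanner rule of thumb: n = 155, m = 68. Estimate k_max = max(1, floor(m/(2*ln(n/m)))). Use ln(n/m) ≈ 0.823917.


n/m = 155/68.
ln(n/m) ≈ 0.823917.
2*ln(n/m) ≈ 1.647834.
m/(2*ln(n/m)) ≈ 68/1.647834 ≈ 41.2663.
floor = 41.
k_max = max(1, 41) = 41.

41


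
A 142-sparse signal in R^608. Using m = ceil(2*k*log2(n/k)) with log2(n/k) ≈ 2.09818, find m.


log2(n/k) = log2(608/142) ≈ 2.09818.
2*k*log2(n/k) ≈ 2*142*2.09818 = 595.88312.
m = ceil(595.88312) = 596.

596


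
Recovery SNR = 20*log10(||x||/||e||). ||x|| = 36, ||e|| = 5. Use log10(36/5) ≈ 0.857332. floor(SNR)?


||x||/||e|| = 36/5.
log10(36/5) ≈ 0.857332.
20*log10(||x||/||e||) ≈ 20*0.857332 = 17.14664.
floor(17.14664) = 17.

17


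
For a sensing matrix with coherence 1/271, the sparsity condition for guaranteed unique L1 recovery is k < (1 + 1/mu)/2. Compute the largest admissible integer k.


1/mu = 271.
1 + 1/mu = 272.
(1 + 1/mu)/2 = 136 is an integer and the inequality is strict, so k_max = 136 - 1 = 135.

135


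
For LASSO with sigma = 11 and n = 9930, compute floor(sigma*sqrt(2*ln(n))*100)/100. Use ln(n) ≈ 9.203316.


ln(9930) ≈ 9.203316.
2*ln(n) ≈ 18.406632.
sqrt(2*ln(n)) ≈ sqrt(18.406632) ≈ 4.290295.
lambda ≈ 11*4.290295 = 47.193245.
floor(lambda*100)/100 = 47.19.

47.19


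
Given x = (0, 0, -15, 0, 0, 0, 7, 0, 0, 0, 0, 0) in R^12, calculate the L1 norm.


Non-zero entries: [(2, -15), (6, 7)]
Absolute values: [15, 7]
||x||_1 = sum = 22.

22


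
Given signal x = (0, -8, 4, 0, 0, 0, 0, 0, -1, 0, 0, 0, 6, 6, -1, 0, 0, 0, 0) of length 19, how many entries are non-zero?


Non-zero positions: [1, 2, 8, 12, 13, 14].
Sparsity = 6.

6


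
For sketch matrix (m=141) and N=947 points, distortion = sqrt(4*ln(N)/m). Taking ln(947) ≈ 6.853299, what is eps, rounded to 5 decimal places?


ln(947) ≈ 6.853299.
4*ln(N)/m ≈ 4*6.853299/141 ≈ 0.19441983.
eps = sqrt(0.19441983) ≈ 0.4409306 ≈ 0.44093.

0.44093


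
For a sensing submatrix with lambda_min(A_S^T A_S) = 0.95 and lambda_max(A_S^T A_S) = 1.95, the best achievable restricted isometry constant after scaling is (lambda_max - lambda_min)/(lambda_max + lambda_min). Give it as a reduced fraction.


lambda_max - lambda_min = 1.95 - 0.95 = 1.00.
lambda_max + lambda_min = 1.95 + 0.95 = 2.90.
delta = 1.00/2.90 = 100/290 = 10/29.

10/29


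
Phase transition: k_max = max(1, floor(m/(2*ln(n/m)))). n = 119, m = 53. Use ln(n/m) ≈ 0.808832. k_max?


n/m = 119/53.
ln(n/m) ≈ 0.808832.
2*ln(n/m) ≈ 1.617664.
m/(2*ln(n/m)) ≈ 53/1.617664 ≈ 32.7633.
floor = 32.
k_max = max(1, 32) = 32.

32


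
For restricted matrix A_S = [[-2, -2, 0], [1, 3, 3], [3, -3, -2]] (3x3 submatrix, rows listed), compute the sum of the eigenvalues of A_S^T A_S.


Sum of eigenvalues of A_S^T A_S = trace(A_S^T A_S) = sum of squared column norms of A_S.
A_S^T A_S diagonal: [14, 22, 13].
trace = 14 + 22 + 13 = 49.

49


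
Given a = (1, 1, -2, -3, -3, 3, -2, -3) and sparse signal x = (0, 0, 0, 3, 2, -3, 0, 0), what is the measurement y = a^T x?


Non-zero terms: ['-3*3', '-3*2', '3*-3']
Products: [-9, -6, -9]
y = sum = -24.

-24


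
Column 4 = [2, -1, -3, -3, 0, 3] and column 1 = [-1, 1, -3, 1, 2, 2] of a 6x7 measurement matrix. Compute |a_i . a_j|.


Inner product: 2*-1 + -1*1 + -3*-3 + -3*1 + 0*2 + 3*2
Products: [-2, -1, 9, -3, 0, 6]
Sum = 9.
|dot| = 9.

9


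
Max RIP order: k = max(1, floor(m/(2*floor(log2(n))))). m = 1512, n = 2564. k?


floor(log2(2564)) = 11.
2*11 = 22.
m/(2*floor(log2(n))) = 1512/22 ≈ 68.7273.
floor = 68.
k = max(1, 68) = 68.

68


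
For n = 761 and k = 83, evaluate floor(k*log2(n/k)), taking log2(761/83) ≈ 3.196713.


log2(n/k) = log2(761/83) ≈ 3.196713.
k*log2(n/k) ≈ 83*3.196713 = 265.327179.
floor(265.327179) = 265.

265


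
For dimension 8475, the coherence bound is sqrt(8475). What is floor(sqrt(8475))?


92^2 = 8464 <= 8475 < 8649 = 93^2, so 92 <= sqrt(8475) < 93.
floor(sqrt(8475)) = 92.

92


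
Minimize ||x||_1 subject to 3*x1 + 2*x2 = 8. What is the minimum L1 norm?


Axis intercepts:
  x1 = 8/3, x2 = 0: L1 = 8/3
  x1 = 0, x2 = 4: L1 = 4
x* = (8/3, 0)
||x*||_1 = 8/3.

8/3


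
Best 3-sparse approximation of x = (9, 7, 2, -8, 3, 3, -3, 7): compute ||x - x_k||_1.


Sorted |x_i| descending: [9, 8, 7, 7, 3, 3, 3, 2]
Keep top 3: [9, 8, 7]
Tail entries: [7, 3, 3, 3, 2]
L1 error = sum of tail = 18.

18


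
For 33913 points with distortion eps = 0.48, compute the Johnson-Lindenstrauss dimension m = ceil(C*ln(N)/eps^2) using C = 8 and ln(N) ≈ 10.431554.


ln(33913) ≈ 10.431554.
eps^2 = 0.48^2 = 0.2304.
C*ln(N)/eps^2 ≈ 8*10.431554/0.2304 ≈ 362.2067.
m = ceil(362.2067) = 363.

363


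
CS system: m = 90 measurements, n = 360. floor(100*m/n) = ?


100*m/n = 100*90/360 ≈ 25.0.
floor = 25.

25


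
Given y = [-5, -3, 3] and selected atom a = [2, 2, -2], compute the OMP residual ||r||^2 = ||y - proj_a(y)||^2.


a^T a = 12.
a^T y = -22.
coeff = -22/12 = -11/6.
||r||^2 = 8/3.

8/3


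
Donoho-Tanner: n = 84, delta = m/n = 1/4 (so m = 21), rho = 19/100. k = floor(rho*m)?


m = 1/4*84 = 21.
rho = 19/100.
rho*m = 19/100*21 = 3.99.
k = floor(3.99) = 3.

3


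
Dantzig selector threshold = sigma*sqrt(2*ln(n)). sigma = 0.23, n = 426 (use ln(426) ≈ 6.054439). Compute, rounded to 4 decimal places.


ln(426) ≈ 6.054439.
2*ln(n) ≈ 12.108878.
sqrt(2*ln(n)) ≈ sqrt(12.108878) ≈ 3.479781.
threshold ≈ 0.23*3.479781 = 0.80034963 ≈ 0.8003.

0.8003


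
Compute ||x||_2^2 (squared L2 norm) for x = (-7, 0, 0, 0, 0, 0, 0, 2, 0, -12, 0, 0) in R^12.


Non-zero entries: [(0, -7), (7, 2), (9, -12)]
Squares: [49, 4, 144]
||x||_2^2 = sum = 197.

197


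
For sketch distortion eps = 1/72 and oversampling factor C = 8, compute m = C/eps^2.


1/eps = 72.
(1/eps)^2 = 5184.
m = 8*5184 = 41472.

41472


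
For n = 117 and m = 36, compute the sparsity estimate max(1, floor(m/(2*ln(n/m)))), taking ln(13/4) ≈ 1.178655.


n/m = 117/36 = 13/4.
ln(n/m) ≈ 1.178655.
2*ln(n/m) ≈ 2.35731.
m/(2*ln(n/m)) ≈ 36/2.35731 ≈ 15.2716.
floor = 15.
k_max = max(1, 15) = 15.

15


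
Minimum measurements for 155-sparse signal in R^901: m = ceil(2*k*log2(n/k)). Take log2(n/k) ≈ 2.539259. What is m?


log2(n/k) = log2(901/155) ≈ 2.539259.
2*k*log2(n/k) ≈ 2*155*2.539259 = 787.17029.
m = ceil(787.17029) = 788.

788


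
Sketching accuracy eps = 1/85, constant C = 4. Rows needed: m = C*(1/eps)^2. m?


1/eps = 85.
(1/eps)^2 = 7225.
m = 4*7225 = 28900.

28900


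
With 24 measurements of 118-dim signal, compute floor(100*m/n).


100*m/n = 100*24/118 ≈ 20.339.
floor = 20.

20


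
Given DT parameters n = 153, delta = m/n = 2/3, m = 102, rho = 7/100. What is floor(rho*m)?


m = 2/3*153 = 102.
rho = 7/100.
rho*m = 7/100*102 = 7.14.
k = floor(7.14) = 7.

7


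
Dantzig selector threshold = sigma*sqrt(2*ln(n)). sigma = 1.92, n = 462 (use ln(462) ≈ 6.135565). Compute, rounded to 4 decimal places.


ln(462) ≈ 6.135565.
2*ln(n) ≈ 12.27113.
sqrt(2*ln(n)) ≈ sqrt(12.27113) ≈ 3.503017.
threshold ≈ 1.92*3.503017 = 6.72579264 ≈ 6.7258.

6.7258


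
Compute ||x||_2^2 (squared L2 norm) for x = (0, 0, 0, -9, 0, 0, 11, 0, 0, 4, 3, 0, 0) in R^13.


Non-zero entries: [(3, -9), (6, 11), (9, 4), (10, 3)]
Squares: [81, 121, 16, 9]
||x||_2^2 = sum = 227.

227


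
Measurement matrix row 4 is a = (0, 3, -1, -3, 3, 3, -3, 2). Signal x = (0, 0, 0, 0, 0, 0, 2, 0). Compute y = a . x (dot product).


Non-zero terms: ['-3*2']
Products: [-6]
y = sum = -6.

-6


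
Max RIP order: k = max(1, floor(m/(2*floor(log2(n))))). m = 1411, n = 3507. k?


floor(log2(3507)) = 11.
2*11 = 22.
m/(2*floor(log2(n))) = 1411/22 ≈ 64.1364.
floor = 64.
k = max(1, 64) = 64.

64


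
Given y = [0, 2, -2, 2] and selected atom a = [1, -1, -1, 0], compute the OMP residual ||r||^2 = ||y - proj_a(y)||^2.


a^T a = 3.
a^T y = 0.
coeff = 0/3 = 0.
||r||^2 = 12.

12


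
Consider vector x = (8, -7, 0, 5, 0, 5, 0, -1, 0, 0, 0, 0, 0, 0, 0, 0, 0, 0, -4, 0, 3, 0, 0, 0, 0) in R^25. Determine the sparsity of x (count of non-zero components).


Non-zero positions: [0, 1, 3, 5, 7, 18, 20].
Sparsity = 7.

7


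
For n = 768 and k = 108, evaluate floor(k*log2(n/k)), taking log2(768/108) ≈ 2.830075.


log2(n/k) = log2(768/108) ≈ 2.830075.
k*log2(n/k) ≈ 108*2.830075 = 305.6481.
floor(305.6481) = 305.

305


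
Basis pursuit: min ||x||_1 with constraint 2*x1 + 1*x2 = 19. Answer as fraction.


Axis intercepts:
  x1 = 19/2, x2 = 0: L1 = 19/2
  x1 = 0, x2 = 19: L1 = 19
x* = (19/2, 0)
||x*||_1 = 19/2.

19/2


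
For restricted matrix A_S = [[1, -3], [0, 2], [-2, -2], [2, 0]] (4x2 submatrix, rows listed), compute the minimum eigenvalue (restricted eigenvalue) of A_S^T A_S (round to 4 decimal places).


A_S^T A_S = [[9, 1], [1, 17]].
trace = 26.
det = 152.
disc = trace^2 - 4*det = 676 - 4*152 = 68.
sqrt(68) ≈ 8.246211.
lam_min = (26 - sqrt(68))/2 ≈ (26 - 8.246211)/2 = 8.8768945 ≈ 8.8769.

8.8769


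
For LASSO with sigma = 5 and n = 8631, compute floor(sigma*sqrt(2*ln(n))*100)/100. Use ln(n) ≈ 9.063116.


ln(8631) ≈ 9.063116.
2*ln(n) ≈ 18.126232.
sqrt(2*ln(n)) ≈ sqrt(18.126232) ≈ 4.257491.
lambda ≈ 5*4.257491 = 21.287455.
floor(lambda*100)/100 = 21.28.

21.28


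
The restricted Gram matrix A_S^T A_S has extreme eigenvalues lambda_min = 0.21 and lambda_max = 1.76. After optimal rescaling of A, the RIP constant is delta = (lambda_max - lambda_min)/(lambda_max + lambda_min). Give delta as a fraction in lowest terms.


lambda_max - lambda_min = 1.76 - 0.21 = 1.55.
lambda_max + lambda_min = 1.76 + 0.21 = 1.97.
delta = 1.55/1.97 = 155/197.

155/197


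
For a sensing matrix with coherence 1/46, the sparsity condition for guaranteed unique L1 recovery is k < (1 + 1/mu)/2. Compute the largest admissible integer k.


1/mu = 46.
1 + 1/mu = 47.
(1 + 1/mu)/2 = 23.5 is not an integer, so k_max = floor(23.5) = 23.

23


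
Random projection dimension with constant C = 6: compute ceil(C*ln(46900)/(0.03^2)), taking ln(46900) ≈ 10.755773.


ln(46900) ≈ 10.755773.
eps^2 = 0.03^2 = 0.0009.
C*ln(N)/eps^2 ≈ 6*10.755773/0.0009 ≈ 71705.1533.
m = ceil(71705.1533) = 71706.

71706


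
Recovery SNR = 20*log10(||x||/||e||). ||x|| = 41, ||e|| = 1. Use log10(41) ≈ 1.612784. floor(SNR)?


||x||/||e|| = 41/1 = 41.
log10(41) ≈ 1.612784.
20*log10(||x||/||e||) ≈ 20*1.612784 = 32.25568.
floor(32.25568) = 32.

32


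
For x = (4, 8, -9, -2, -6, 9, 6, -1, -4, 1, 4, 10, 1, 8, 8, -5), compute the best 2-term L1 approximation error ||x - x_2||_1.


Sorted |x_i| descending: [10, 9, 9, 8, 8, 8, 6, 6, 5, 4, 4, 4, 2, 1, 1, 1]
Keep top 2: [10, 9]
Tail entries: [9, 8, 8, 8, 6, 6, 5, 4, 4, 4, 2, 1, 1, 1]
L1 error = sum of tail = 67.

67


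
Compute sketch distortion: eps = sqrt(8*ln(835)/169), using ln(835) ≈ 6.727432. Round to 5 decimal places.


ln(835) ≈ 6.727432.
8*ln(N)/m ≈ 8*6.727432/169 ≈ 0.31845832.
eps = sqrt(0.31845832) ≈ 0.5643211 ≈ 0.56432.

0.56432


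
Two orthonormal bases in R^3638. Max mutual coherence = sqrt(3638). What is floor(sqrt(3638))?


60^2 = 3600 <= 3638 < 3721 = 61^2, so 60 <= sqrt(3638) < 61.
floor(sqrt(3638)) = 60.

60


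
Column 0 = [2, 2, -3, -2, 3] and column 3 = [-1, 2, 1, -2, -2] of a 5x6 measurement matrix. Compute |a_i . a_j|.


Inner product: 2*-1 + 2*2 + -3*1 + -2*-2 + 3*-2
Products: [-2, 4, -3, 4, -6]
Sum = -3.
|dot| = 3.

3


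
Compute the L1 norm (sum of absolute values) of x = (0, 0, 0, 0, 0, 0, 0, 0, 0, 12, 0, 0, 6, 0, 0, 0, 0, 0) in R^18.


Non-zero entries: [(9, 12), (12, 6)]
Absolute values: [12, 6]
||x||_1 = sum = 18.

18


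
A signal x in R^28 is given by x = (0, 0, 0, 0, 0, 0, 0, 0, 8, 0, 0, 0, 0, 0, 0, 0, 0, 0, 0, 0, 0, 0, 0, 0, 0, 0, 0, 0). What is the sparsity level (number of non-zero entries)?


Non-zero positions: [8].
Sparsity = 1.

1


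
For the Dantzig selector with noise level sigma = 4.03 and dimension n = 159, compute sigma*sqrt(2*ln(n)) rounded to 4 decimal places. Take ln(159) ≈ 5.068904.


ln(159) ≈ 5.068904.
2*ln(n) ≈ 10.137808.
sqrt(2*ln(n)) ≈ sqrt(10.137808) ≈ 3.183992.
threshold ≈ 4.03*3.183992 = 12.83148776 ≈ 12.8315.

12.8315


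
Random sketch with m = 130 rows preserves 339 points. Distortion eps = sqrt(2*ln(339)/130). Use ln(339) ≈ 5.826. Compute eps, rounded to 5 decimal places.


ln(339) ≈ 5.826.
2*ln(N)/m ≈ 2*5.826/130 ≈ 0.08963077.
eps = sqrt(0.08963077) ≈ 0.299384 ≈ 0.29938.

0.29938


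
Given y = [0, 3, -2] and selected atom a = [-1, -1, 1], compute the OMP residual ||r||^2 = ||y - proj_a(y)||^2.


a^T a = 3.
a^T y = -5.
coeff = -5/3 = -5/3.
||r||^2 = 14/3.

14/3


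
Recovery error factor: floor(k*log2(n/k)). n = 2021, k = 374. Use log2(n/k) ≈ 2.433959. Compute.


log2(n/k) = log2(2021/374) ≈ 2.433959.
k*log2(n/k) ≈ 374*2.433959 = 910.300666.
floor(910.300666) = 910.

910


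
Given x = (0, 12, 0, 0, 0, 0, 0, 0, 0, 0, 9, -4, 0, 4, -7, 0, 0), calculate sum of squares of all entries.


Non-zero entries: [(1, 12), (10, 9), (11, -4), (13, 4), (14, -7)]
Squares: [144, 81, 16, 16, 49]
||x||_2^2 = sum = 306.

306


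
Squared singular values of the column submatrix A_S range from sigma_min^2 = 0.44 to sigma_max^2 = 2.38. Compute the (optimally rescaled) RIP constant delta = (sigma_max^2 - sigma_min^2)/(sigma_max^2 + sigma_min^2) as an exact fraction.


lambda_max - lambda_min = 2.38 - 0.44 = 1.94.
lambda_max + lambda_min = 2.38 + 0.44 = 2.82.
delta = 1.94/2.82 = 194/282 = 97/141.

97/141


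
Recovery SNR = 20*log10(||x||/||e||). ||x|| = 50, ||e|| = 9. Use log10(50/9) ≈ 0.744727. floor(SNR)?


||x||/||e|| = 50/9.
log10(50/9) ≈ 0.744727.
20*log10(||x||/||e||) ≈ 20*0.744727 = 14.89454.
floor(14.89454) = 14.

14


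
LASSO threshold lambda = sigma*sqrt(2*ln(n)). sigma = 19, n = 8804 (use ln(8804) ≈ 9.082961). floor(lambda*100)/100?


ln(8804) ≈ 9.082961.
2*ln(n) ≈ 18.165922.
sqrt(2*ln(n)) ≈ sqrt(18.165922) ≈ 4.26215.
lambda ≈ 19*4.26215 = 80.98085.
floor(lambda*100)/100 = 80.98.

80.98


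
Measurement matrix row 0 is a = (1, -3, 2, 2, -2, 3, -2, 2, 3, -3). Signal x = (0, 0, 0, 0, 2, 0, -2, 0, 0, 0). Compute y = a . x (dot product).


Non-zero terms: ['-2*2', '-2*-2']
Products: [-4, 4]
y = sum = 0.

0


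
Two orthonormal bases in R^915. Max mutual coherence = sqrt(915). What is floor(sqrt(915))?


30^2 = 900 <= 915 < 961 = 31^2, so 30 <= sqrt(915) < 31.
floor(sqrt(915)) = 30.

30


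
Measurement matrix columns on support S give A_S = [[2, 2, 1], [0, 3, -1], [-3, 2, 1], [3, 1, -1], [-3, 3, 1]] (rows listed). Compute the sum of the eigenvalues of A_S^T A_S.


Sum of eigenvalues of A_S^T A_S = trace(A_S^T A_S) = sum of squared column norms of A_S.
A_S^T A_S diagonal: [31, 27, 5].
trace = 31 + 27 + 5 = 63.

63


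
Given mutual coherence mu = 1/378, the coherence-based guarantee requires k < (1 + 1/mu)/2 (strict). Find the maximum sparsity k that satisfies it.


1/mu = 378.
1 + 1/mu = 379.
(1 + 1/mu)/2 = 189.5 is not an integer, so k_max = floor(189.5) = 189.

189


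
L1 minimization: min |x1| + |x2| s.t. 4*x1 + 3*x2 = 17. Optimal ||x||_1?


Axis intercepts:
  x1 = 17/4, x2 = 0: L1 = 17/4
  x1 = 0, x2 = 17/3: L1 = 17/3
x* = (17/4, 0)
||x*||_1 = 17/4.

17/4


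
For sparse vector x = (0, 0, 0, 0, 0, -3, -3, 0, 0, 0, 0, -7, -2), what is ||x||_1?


Non-zero entries: [(5, -3), (6, -3), (11, -7), (12, -2)]
Absolute values: [3, 3, 7, 2]
||x||_1 = sum = 15.

15


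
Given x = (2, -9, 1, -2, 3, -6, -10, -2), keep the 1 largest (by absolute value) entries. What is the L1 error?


Sorted |x_i| descending: [10, 9, 6, 3, 2, 2, 2, 1]
Keep top 1: [10]
Tail entries: [9, 6, 3, 2, 2, 2, 1]
L1 error = sum of tail = 25.

25


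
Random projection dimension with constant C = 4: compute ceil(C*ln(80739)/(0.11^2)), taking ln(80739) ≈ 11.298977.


ln(80739) ≈ 11.298977.
eps^2 = 0.11^2 = 0.0121.
C*ln(N)/eps^2 ≈ 4*11.298977/0.0121 ≈ 3735.199.
m = ceil(3735.199) = 3736.

3736


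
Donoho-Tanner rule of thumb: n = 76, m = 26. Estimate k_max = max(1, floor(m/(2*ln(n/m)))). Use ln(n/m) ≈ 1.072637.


n/m = 76/26 = 38/13.
ln(n/m) ≈ 1.072637.
2*ln(n/m) ≈ 2.145274.
m/(2*ln(n/m)) ≈ 26/2.145274 ≈ 12.1197.
floor = 12.
k_max = max(1, 12) = 12.

12


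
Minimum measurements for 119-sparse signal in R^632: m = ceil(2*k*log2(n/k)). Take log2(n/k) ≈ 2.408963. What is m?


log2(n/k) = log2(632/119) ≈ 2.408963.
2*k*log2(n/k) ≈ 2*119*2.408963 = 573.333194.
m = ceil(573.333194) = 574.

574


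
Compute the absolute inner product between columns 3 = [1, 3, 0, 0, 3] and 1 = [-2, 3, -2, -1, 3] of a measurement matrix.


Inner product: 1*-2 + 3*3 + 0*-2 + 0*-1 + 3*3
Products: [-2, 9, 0, 0, 9]
Sum = 16.
|dot| = 16.

16


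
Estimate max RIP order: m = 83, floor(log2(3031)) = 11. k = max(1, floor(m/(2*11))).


floor(log2(3031)) = 11.
2*11 = 22.
m/(2*floor(log2(n))) = 83/22 ≈ 3.7727.
floor = 3.
k = max(1, 3) = 3.

3


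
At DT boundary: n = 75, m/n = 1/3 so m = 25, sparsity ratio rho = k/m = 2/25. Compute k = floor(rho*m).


m = 1/3*75 = 25.
rho = 2/25.
rho*m = 2/25*25 = 2.
k = floor(2) = 2.

2


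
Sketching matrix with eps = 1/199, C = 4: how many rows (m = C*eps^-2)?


1/eps = 199.
(1/eps)^2 = 39601.
m = 4*39601 = 158404.

158404


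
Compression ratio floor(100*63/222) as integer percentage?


100*m/n = 100*63/222 ≈ 28.3784.
floor = 28.

28


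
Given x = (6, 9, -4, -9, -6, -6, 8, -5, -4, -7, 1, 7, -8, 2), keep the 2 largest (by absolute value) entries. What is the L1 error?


Sorted |x_i| descending: [9, 9, 8, 8, 7, 7, 6, 6, 6, 5, 4, 4, 2, 1]
Keep top 2: [9, 9]
Tail entries: [8, 8, 7, 7, 6, 6, 6, 5, 4, 4, 2, 1]
L1 error = sum of tail = 64.

64


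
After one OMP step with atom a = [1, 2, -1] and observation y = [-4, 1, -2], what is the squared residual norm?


a^T a = 6.
a^T y = 0.
coeff = 0/6 = 0.
||r||^2 = 21.

21


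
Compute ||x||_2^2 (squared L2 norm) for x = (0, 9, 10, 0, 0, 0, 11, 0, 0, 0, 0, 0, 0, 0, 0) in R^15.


Non-zero entries: [(1, 9), (2, 10), (6, 11)]
Squares: [81, 100, 121]
||x||_2^2 = sum = 302.

302


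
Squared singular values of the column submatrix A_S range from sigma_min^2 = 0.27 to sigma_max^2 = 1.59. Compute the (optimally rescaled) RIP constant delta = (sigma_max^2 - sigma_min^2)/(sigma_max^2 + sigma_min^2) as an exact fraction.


lambda_max - lambda_min = 1.59 - 0.27 = 1.32.
lambda_max + lambda_min = 1.59 + 0.27 = 1.86.
delta = 1.32/1.86 = 132/186 = 22/31.

22/31


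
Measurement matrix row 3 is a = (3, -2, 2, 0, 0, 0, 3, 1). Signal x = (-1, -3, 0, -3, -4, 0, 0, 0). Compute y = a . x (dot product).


Non-zero terms: ['3*-1', '-2*-3', '0*-3', '0*-4']
Products: [-3, 6, 0, 0]
y = sum = 3.

3


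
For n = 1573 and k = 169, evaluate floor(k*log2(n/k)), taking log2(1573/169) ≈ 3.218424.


log2(n/k) = log2(1573/169) ≈ 3.218424.
k*log2(n/k) ≈ 169*3.218424 = 543.913656.
floor(543.913656) = 543.

543


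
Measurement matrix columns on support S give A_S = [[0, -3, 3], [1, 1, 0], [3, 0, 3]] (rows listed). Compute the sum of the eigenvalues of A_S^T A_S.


Sum of eigenvalues of A_S^T A_S = trace(A_S^T A_S) = sum of squared column norms of A_S.
A_S^T A_S diagonal: [10, 10, 18].
trace = 10 + 10 + 18 = 38.

38


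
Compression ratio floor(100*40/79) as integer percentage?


100*m/n = 100*40/79 ≈ 50.6329.
floor = 50.

50


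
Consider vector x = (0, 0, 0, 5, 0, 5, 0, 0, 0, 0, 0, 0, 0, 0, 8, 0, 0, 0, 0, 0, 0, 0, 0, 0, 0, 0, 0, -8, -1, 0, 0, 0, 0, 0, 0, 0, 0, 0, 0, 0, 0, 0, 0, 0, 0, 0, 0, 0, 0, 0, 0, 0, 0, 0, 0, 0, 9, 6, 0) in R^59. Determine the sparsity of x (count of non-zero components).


Non-zero positions: [3, 5, 14, 27, 28, 56, 57].
Sparsity = 7.

7


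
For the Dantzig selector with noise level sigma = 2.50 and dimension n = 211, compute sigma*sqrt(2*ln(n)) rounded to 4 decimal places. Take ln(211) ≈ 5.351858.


ln(211) ≈ 5.351858.
2*ln(n) ≈ 10.703716.
sqrt(2*ln(n)) ≈ sqrt(10.703716) ≈ 3.271653.
threshold ≈ 2.50*3.271653 = 8.1791325 ≈ 8.1791.

8.1791


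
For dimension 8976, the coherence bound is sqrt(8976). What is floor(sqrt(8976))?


94^2 = 8836 <= 8976 < 9025 = 95^2, so 94 <= sqrt(8976) < 95.
floor(sqrt(8976)) = 94.

94


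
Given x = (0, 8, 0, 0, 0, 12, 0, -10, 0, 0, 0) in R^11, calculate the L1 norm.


Non-zero entries: [(1, 8), (5, 12), (7, -10)]
Absolute values: [8, 12, 10]
||x||_1 = sum = 30.

30


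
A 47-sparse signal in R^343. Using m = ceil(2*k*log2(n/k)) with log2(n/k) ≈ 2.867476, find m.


log2(n/k) = log2(343/47) ≈ 2.867476.
2*k*log2(n/k) ≈ 2*47*2.867476 = 269.542744.
m = ceil(269.542744) = 270.

270


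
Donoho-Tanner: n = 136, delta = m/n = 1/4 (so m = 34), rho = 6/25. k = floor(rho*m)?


m = 1/4*136 = 34.
rho = 6/25.
rho*m = 6/25*34 = 8.16.
k = floor(8.16) = 8.

8


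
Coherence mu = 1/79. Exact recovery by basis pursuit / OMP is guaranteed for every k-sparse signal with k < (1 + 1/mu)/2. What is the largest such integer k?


1/mu = 79.
1 + 1/mu = 80.
(1 + 1/mu)/2 = 40 is an integer and the inequality is strict, so k_max = 40 - 1 = 39.

39


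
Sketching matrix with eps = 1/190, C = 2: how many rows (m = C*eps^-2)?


1/eps = 190.
(1/eps)^2 = 36100.
m = 2*36100 = 72200.

72200


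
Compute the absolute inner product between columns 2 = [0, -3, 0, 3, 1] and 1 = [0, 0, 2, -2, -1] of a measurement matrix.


Inner product: 0*0 + -3*0 + 0*2 + 3*-2 + 1*-1
Products: [0, 0, 0, -6, -1]
Sum = -7.
|dot| = 7.

7


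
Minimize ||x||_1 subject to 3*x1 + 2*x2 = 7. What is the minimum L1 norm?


Axis intercepts:
  x1 = 7/3, x2 = 0: L1 = 7/3
  x1 = 0, x2 = 7/2: L1 = 7/2
x* = (7/3, 0)
||x*||_1 = 7/3.

7/3


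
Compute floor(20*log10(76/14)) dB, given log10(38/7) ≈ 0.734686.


||x||/||e|| = 76/14 = 38/7.
log10(38/7) ≈ 0.734686.
20*log10(||x||/||e||) ≈ 20*0.734686 = 14.69372.
floor(14.69372) = 14.

14


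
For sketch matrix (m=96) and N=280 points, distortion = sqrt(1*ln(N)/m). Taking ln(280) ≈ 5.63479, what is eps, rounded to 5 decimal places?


ln(280) ≈ 5.63479.
1*ln(N)/m ≈ 1*5.63479/96 ≈ 0.05869573.
eps = sqrt(0.05869573) ≈ 0.242272 ≈ 0.24227.

0.24227


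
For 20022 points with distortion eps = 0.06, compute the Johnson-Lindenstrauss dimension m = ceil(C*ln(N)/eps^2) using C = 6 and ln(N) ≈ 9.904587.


ln(20022) ≈ 9.904587.
eps^2 = 0.06^2 = 0.0036.
C*ln(N)/eps^2 ≈ 6*9.904587/0.0036 ≈ 16507.645.
m = ceil(16507.645) = 16508.

16508


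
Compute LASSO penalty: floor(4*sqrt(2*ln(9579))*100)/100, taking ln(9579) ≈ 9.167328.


ln(9579) ≈ 9.167328.
2*ln(n) ≈ 18.334656.
sqrt(2*ln(n)) ≈ sqrt(18.334656) ≈ 4.281899.
lambda ≈ 4*4.281899 = 17.127596.
floor(lambda*100)/100 = 17.12.

17.12


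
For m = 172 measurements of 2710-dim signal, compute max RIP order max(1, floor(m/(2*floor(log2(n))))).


floor(log2(2710)) = 11.
2*11 = 22.
m/(2*floor(log2(n))) = 172/22 ≈ 7.8182.
floor = 7.
k = max(1, 7) = 7.

7


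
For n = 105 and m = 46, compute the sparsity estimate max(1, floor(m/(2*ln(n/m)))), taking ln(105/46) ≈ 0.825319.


n/m = 105/46.
ln(n/m) ≈ 0.825319.
2*ln(n/m) ≈ 1.650638.
m/(2*ln(n/m)) ≈ 46/1.650638 ≈ 27.868.
floor = 27.
k_max = max(1, 27) = 27.

27


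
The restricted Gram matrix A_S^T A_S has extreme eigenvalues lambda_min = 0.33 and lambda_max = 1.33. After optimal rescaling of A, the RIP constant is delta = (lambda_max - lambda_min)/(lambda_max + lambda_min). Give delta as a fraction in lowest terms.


lambda_max - lambda_min = 1.33 - 0.33 = 1.00.
lambda_max + lambda_min = 1.33 + 0.33 = 1.66.
delta = 1.00/1.66 = 100/166 = 50/83.

50/83


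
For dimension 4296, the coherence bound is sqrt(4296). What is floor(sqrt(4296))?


65^2 = 4225 <= 4296 < 4356 = 66^2, so 65 <= sqrt(4296) < 66.
floor(sqrt(4296)) = 65.

65


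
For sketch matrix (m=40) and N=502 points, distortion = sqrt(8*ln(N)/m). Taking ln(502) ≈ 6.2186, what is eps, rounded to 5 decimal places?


ln(502) ≈ 6.2186.
8*ln(N)/m ≈ 8*6.2186/40 ≈ 1.24372.
eps = sqrt(1.24372) ≈ 1.115222 ≈ 1.11522.

1.11522


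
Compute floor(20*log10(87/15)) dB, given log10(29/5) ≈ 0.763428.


||x||/||e|| = 87/15 = 29/5.
log10(29/5) ≈ 0.763428.
20*log10(||x||/||e||) ≈ 20*0.763428 = 15.26856.
floor(15.26856) = 15.

15


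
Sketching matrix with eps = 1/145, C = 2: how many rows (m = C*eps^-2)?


1/eps = 145.
(1/eps)^2 = 21025.
m = 2*21025 = 42050.

42050


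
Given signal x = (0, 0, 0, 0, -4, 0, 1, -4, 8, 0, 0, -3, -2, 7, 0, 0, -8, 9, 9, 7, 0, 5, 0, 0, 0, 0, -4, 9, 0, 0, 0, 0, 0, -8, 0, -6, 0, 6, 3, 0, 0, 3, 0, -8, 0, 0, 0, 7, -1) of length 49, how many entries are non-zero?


Non-zero positions: [4, 6, 7, 8, 11, 12, 13, 16, 17, 18, 19, 21, 26, 27, 33, 35, 37, 38, 41, 43, 47, 48].
Sparsity = 22.

22


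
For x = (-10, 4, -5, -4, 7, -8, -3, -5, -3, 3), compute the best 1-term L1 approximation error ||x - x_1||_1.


Sorted |x_i| descending: [10, 8, 7, 5, 5, 4, 4, 3, 3, 3]
Keep top 1: [10]
Tail entries: [8, 7, 5, 5, 4, 4, 3, 3, 3]
L1 error = sum of tail = 42.

42


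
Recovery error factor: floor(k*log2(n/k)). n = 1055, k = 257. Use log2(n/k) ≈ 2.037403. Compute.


log2(n/k) = log2(1055/257) ≈ 2.037403.
k*log2(n/k) ≈ 257*2.037403 = 523.612571.
floor(523.612571) = 523.

523


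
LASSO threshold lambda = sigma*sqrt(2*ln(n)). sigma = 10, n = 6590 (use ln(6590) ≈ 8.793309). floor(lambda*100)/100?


ln(6590) ≈ 8.793309.
2*ln(n) ≈ 17.586618.
sqrt(2*ln(n)) ≈ sqrt(17.586618) ≈ 4.19364.
lambda ≈ 10*4.19364 = 41.9364.
floor(lambda*100)/100 = 41.93.

41.93


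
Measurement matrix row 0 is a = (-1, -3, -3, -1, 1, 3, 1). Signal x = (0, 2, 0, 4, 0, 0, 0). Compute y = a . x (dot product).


Non-zero terms: ['-3*2', '-1*4']
Products: [-6, -4]
y = sum = -10.

-10


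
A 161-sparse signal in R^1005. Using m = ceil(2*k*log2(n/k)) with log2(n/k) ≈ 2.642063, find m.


log2(n/k) = log2(1005/161) ≈ 2.642063.
2*k*log2(n/k) ≈ 2*161*2.642063 = 850.744286.
m = ceil(850.744286) = 851.

851
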